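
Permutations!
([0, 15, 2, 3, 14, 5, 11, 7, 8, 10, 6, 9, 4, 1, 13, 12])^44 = (1 12 14)(4 13 15)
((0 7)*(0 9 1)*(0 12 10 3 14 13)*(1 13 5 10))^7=(0 13 9 7)(1 12)(3 10 5 14)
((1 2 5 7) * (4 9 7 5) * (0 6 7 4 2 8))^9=(0 8 1 7 6)(4 9)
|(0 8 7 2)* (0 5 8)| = |(2 5 8 7)| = 4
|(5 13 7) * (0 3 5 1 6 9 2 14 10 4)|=|(0 3 5 13 7 1 6 9 2 14 10 4)|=12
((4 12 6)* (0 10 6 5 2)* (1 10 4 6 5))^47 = ((0 4 12 1 10 5 2))^47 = (0 5 1 4 2 10 12)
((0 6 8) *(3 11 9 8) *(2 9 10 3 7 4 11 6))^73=(0 2 9 8)(3 6 7 4 11 10)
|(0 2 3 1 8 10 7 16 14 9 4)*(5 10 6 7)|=22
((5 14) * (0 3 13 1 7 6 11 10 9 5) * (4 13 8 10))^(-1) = (0 14 5 9 10 8 3)(1 13 4 11 6 7)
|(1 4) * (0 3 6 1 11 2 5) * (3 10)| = 9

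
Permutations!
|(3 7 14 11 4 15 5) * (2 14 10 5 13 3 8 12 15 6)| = |(2 14 11 4 6)(3 7 10 5 8 12 15 13)| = 40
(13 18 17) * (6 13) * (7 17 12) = (6 13 18 12 7 17) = [0, 1, 2, 3, 4, 5, 13, 17, 8, 9, 10, 11, 7, 18, 14, 15, 16, 6, 12]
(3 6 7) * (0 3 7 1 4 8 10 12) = (0 3 6 1 4 8 10 12) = [3, 4, 2, 6, 8, 5, 1, 7, 10, 9, 12, 11, 0]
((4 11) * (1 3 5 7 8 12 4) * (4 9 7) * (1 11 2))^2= (1 5 2 3 4)(7 12)(8 9)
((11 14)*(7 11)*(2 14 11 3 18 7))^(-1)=(2 14)(3 7 18)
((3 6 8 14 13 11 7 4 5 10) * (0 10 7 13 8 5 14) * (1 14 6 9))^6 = (0 8 14 1 9 3 10)(4 5)(6 7)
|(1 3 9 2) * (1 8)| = |(1 3 9 2 8)| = 5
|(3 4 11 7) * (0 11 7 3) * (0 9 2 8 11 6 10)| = |(0 6 10)(2 8 11 3 4 7 9)| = 21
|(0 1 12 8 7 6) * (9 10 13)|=6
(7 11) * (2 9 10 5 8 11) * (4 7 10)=(2 9 4 7)(5 8 11 10)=[0, 1, 9, 3, 7, 8, 6, 2, 11, 4, 5, 10]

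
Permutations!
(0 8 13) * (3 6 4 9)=[8, 1, 2, 6, 9, 5, 4, 7, 13, 3, 10, 11, 12, 0]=(0 8 13)(3 6 4 9)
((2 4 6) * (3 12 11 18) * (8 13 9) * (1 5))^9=(1 5)(3 12 11 18)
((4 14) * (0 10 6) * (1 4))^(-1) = (0 6 10)(1 14 4)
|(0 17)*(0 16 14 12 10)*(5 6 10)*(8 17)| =9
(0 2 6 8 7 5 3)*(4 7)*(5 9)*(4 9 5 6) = (0 2 4 7 5 3)(6 8 9) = [2, 1, 4, 0, 7, 3, 8, 5, 9, 6]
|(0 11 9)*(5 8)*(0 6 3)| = |(0 11 9 6 3)(5 8)| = 10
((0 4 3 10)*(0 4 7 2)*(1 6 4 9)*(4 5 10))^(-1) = (0 2 7)(1 9 10 5 6)(3 4)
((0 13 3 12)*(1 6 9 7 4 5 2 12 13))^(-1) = ((0 1 6 9 7 4 5 2 12)(3 13))^(-1) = (0 12 2 5 4 7 9 6 1)(3 13)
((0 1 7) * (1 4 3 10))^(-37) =(0 7 1 10 3 4)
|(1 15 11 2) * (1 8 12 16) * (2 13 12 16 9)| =9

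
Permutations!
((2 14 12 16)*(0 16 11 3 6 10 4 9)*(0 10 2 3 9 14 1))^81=(0 6)(1 3)(2 16)(4 11)(9 14)(10 12)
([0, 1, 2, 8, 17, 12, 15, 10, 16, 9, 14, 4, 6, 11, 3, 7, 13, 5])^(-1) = (3 14 10 7 15 6 12 5 17 4 11 13 16 8)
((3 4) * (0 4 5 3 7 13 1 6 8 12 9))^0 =((0 4 7 13 1 6 8 12 9)(3 5))^0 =(13)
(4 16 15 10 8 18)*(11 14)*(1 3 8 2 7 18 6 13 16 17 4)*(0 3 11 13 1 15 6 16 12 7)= [3, 11, 0, 8, 17, 5, 1, 18, 16, 9, 2, 14, 7, 12, 13, 10, 6, 4, 15]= (0 3 8 16 6 1 11 14 13 12 7 18 15 10 2)(4 17)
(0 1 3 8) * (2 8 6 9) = [1, 3, 8, 6, 4, 5, 9, 7, 0, 2] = (0 1 3 6 9 2 8)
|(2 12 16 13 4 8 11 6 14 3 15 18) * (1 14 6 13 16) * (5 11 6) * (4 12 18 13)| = 30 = |(1 14 3 15 13 12)(2 18)(4 8 6 5 11)|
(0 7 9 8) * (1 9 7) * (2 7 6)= [1, 9, 7, 3, 4, 5, 2, 6, 0, 8]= (0 1 9 8)(2 7 6)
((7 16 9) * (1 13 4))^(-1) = ((1 13 4)(7 16 9))^(-1) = (1 4 13)(7 9 16)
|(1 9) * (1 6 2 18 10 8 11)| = |(1 9 6 2 18 10 8 11)| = 8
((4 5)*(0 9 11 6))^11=(0 6 11 9)(4 5)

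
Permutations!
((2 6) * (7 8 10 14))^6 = (7 10)(8 14)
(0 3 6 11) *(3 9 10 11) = (0 9 10 11)(3 6) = [9, 1, 2, 6, 4, 5, 3, 7, 8, 10, 11, 0]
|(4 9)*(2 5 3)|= |(2 5 3)(4 9)|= 6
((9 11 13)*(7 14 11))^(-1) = ((7 14 11 13 9))^(-1) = (7 9 13 11 14)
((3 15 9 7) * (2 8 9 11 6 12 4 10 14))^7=((2 8 9 7 3 15 11 6 12 4 10 14))^7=(2 6 9 4 3 14 11 8 12 7 10 15)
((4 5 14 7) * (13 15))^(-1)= ((4 5 14 7)(13 15))^(-1)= (4 7 14 5)(13 15)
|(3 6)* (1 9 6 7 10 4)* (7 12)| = |(1 9 6 3 12 7 10 4)| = 8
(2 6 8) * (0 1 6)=(0 1 6 8 2)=[1, 6, 0, 3, 4, 5, 8, 7, 2]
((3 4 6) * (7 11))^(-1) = (3 6 4)(7 11)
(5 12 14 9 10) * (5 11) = (5 12 14 9 10 11) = [0, 1, 2, 3, 4, 12, 6, 7, 8, 10, 11, 5, 14, 13, 9]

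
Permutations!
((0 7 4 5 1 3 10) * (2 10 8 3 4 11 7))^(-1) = (0 10 2)(1 5 4)(3 8)(7 11)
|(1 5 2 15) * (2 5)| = 3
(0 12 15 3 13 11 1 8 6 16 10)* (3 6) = (0 12 15 6 16 10)(1 8 3 13 11) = [12, 8, 2, 13, 4, 5, 16, 7, 3, 9, 0, 1, 15, 11, 14, 6, 10]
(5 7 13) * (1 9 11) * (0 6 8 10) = (0 6 8 10)(1 9 11)(5 7 13) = [6, 9, 2, 3, 4, 7, 8, 13, 10, 11, 0, 1, 12, 5]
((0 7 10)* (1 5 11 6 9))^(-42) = ((0 7 10)(1 5 11 6 9))^(-42) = (1 6 5 9 11)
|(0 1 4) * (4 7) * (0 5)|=5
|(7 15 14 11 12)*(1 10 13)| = 15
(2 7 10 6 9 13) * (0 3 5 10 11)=(0 3 5 10 6 9 13 2 7 11)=[3, 1, 7, 5, 4, 10, 9, 11, 8, 13, 6, 0, 12, 2]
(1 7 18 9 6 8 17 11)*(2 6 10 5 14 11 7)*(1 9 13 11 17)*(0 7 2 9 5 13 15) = (0 7 18 15)(1 9 10 13 11 5 14 17 2 6 8) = [7, 9, 6, 3, 4, 14, 8, 18, 1, 10, 13, 5, 12, 11, 17, 0, 16, 2, 15]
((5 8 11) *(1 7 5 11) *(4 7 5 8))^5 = (11)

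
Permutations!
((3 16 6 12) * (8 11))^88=(16)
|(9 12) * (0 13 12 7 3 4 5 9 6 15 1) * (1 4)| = |(0 13 12 6 15 4 5 9 7 3 1)| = 11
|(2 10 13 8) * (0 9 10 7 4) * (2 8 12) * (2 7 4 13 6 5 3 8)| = |(0 9 10 6 5 3 8 2 4)(7 13 12)| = 9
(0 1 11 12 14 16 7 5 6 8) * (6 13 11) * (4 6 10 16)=(0 1 10 16 7 5 13 11 12 14 4 6 8)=[1, 10, 2, 3, 6, 13, 8, 5, 0, 9, 16, 12, 14, 11, 4, 15, 7]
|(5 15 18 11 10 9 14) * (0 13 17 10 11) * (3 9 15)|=|(0 13 17 10 15 18)(3 9 14 5)|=12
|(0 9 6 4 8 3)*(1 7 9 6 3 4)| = 6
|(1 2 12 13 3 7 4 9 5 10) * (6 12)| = |(1 2 6 12 13 3 7 4 9 5 10)| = 11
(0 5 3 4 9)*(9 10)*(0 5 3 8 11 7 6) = (0 3 4 10 9 5 8 11 7 6) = [3, 1, 2, 4, 10, 8, 0, 6, 11, 5, 9, 7]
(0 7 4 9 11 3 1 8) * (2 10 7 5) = (0 5 2 10 7 4 9 11 3 1 8) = [5, 8, 10, 1, 9, 2, 6, 4, 0, 11, 7, 3]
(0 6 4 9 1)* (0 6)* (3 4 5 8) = [0, 6, 2, 4, 9, 8, 5, 7, 3, 1] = (1 6 5 8 3 4 9)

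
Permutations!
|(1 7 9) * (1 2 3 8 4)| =7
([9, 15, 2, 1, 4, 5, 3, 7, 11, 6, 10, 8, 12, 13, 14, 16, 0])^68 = [15, 6, 2, 9, 4, 5, 0, 7, 8, 16, 10, 11, 12, 13, 14, 3, 1]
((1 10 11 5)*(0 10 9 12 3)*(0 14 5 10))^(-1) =((1 9 12 3 14 5)(10 11))^(-1) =(1 5 14 3 12 9)(10 11)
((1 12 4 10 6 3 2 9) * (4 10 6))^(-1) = ((1 12 10 4 6 3 2 9))^(-1) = (1 9 2 3 6 4 10 12)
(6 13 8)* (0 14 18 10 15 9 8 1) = (0 14 18 10 15 9 8 6 13 1) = [14, 0, 2, 3, 4, 5, 13, 7, 6, 8, 15, 11, 12, 1, 18, 9, 16, 17, 10]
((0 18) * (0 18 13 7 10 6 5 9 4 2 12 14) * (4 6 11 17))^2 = ((18)(0 13 7 10 11 17 4 2 12 14)(5 9 6))^2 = (18)(0 7 11 4 12)(2 14 13 10 17)(5 6 9)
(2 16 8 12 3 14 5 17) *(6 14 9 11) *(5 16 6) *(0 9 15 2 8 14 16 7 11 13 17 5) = [9, 1, 6, 15, 4, 5, 16, 11, 12, 13, 10, 0, 3, 17, 7, 2, 14, 8] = (0 9 13 17 8 12 3 15 2 6 16 14 7 11)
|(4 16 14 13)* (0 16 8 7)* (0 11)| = |(0 16 14 13 4 8 7 11)| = 8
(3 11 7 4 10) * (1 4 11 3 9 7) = (1 4 10 9 7 11) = [0, 4, 2, 3, 10, 5, 6, 11, 8, 7, 9, 1]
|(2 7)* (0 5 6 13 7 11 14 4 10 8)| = 11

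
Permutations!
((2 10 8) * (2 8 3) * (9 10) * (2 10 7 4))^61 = ((2 9 7 4)(3 10))^61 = (2 9 7 4)(3 10)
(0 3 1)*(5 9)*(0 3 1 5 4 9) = (0 1 3 5)(4 9) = [1, 3, 2, 5, 9, 0, 6, 7, 8, 4]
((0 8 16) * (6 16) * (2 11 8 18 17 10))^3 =((0 18 17 10 2 11 8 6 16))^3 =(0 10 8)(2 6 18)(11 16 17)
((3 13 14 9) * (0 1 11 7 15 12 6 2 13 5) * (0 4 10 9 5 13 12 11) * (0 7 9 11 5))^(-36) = (15)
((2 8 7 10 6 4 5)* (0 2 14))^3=(0 7 4)(2 10 5)(6 14 8)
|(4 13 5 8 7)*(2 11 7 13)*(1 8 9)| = 20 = |(1 8 13 5 9)(2 11 7 4)|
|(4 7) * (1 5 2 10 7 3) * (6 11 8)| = 21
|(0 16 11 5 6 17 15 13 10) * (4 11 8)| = 11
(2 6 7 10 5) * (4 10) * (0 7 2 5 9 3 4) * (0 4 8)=[7, 1, 6, 8, 10, 5, 2, 4, 0, 3, 9]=(0 7 4 10 9 3 8)(2 6)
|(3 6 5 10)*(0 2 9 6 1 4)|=|(0 2 9 6 5 10 3 1 4)|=9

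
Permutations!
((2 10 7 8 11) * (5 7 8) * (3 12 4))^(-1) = (2 11 8 10)(3 4 12)(5 7)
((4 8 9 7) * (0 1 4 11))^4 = (0 9 1 7 4 11 8)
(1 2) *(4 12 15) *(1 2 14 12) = (1 14 12 15 4) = [0, 14, 2, 3, 1, 5, 6, 7, 8, 9, 10, 11, 15, 13, 12, 4]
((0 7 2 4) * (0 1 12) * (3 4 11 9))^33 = ((0 7 2 11 9 3 4 1 12))^33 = (0 4 11)(1 9 7)(2 12 3)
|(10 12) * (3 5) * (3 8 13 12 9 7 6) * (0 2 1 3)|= |(0 2 1 3 5 8 13 12 10 9 7 6)|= 12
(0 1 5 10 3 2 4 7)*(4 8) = (0 1 5 10 3 2 8 4 7) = [1, 5, 8, 2, 7, 10, 6, 0, 4, 9, 3]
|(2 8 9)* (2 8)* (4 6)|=|(4 6)(8 9)|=2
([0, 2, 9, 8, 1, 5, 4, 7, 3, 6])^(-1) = (1 4 6 9 2)(3 8)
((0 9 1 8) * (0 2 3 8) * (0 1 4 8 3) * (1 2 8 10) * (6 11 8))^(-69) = (11)(0 10)(1 9)(2 4)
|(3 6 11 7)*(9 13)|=4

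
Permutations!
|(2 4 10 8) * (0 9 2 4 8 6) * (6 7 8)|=4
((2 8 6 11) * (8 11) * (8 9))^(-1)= ((2 11)(6 9 8))^(-1)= (2 11)(6 8 9)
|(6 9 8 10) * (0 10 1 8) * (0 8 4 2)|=|(0 10 6 9 8 1 4 2)|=8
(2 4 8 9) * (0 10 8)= (0 10 8 9 2 4)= [10, 1, 4, 3, 0, 5, 6, 7, 9, 2, 8]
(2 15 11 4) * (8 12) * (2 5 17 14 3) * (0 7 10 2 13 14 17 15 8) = (17)(0 7 10 2 8 12)(3 13 14)(4 5 15 11) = [7, 1, 8, 13, 5, 15, 6, 10, 12, 9, 2, 4, 0, 14, 3, 11, 16, 17]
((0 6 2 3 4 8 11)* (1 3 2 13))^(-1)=(0 11 8 4 3 1 13 6)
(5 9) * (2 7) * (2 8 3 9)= (2 7 8 3 9 5)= [0, 1, 7, 9, 4, 2, 6, 8, 3, 5]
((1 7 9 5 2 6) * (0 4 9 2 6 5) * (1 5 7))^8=((0 4 9)(2 7)(5 6))^8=(0 9 4)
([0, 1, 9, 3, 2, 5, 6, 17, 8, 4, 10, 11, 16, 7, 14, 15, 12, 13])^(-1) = [0, 1, 4, 3, 9, 5, 6, 13, 8, 2, 10, 11, 16, 17, 14, 15, 12, 7]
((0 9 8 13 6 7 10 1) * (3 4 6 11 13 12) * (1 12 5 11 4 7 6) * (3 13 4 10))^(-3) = (13)(0 11 9 4 8 1 5)(3 7)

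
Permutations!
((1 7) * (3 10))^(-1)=((1 7)(3 10))^(-1)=(1 7)(3 10)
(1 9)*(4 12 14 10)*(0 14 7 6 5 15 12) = (0 14 10 4)(1 9)(5 15 12 7 6) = [14, 9, 2, 3, 0, 15, 5, 6, 8, 1, 4, 11, 7, 13, 10, 12]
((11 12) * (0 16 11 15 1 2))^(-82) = (0 11 15 2 16 12 1)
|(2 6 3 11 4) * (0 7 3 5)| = |(0 7 3 11 4 2 6 5)| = 8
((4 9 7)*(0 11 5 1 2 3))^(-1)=((0 11 5 1 2 3)(4 9 7))^(-1)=(0 3 2 1 5 11)(4 7 9)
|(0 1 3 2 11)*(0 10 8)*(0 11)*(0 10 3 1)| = 5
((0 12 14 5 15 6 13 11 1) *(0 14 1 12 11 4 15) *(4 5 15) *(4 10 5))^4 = ((0 11 12 1 14 15 6 13 4 10 5))^4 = (0 14 4 11 15 10 12 6 5 1 13)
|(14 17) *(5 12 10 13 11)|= 10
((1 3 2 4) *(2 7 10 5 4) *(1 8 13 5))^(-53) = (1 10 7 3)(4 5 13 8)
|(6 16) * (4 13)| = |(4 13)(6 16)| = 2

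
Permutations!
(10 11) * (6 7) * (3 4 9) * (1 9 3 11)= (1 9 11 10)(3 4)(6 7)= [0, 9, 2, 4, 3, 5, 7, 6, 8, 11, 1, 10]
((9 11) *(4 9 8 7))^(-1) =(4 7 8 11 9)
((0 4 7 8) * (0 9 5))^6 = (9)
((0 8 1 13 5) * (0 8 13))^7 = (0 5 1 13 8)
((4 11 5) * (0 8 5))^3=(0 4 8 11 5)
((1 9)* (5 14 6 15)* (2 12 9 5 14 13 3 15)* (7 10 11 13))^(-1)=((1 5 7 10 11 13 3 15 14 6 2 12 9))^(-1)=(1 9 12 2 6 14 15 3 13 11 10 7 5)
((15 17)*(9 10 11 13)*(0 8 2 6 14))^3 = ((0 8 2 6 14)(9 10 11 13)(15 17))^3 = (0 6 8 14 2)(9 13 11 10)(15 17)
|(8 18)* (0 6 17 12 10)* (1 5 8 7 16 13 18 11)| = |(0 6 17 12 10)(1 5 8 11)(7 16 13 18)| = 20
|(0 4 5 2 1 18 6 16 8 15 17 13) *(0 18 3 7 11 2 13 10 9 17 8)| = |(0 4 5 13 18 6 16)(1 3 7 11 2)(8 15)(9 17 10)| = 210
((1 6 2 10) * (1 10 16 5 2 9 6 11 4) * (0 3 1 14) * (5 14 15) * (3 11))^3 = (0 15 16 11 5 14 4 2)(1 3)(6 9)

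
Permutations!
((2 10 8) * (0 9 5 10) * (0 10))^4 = ((0 9 5)(2 10 8))^4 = (0 9 5)(2 10 8)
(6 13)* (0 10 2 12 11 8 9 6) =(0 10 2 12 11 8 9 6 13) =[10, 1, 12, 3, 4, 5, 13, 7, 9, 6, 2, 8, 11, 0]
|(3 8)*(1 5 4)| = |(1 5 4)(3 8)| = 6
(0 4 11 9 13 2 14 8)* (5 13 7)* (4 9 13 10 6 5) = (0 9 7 4 11 13 2 14 8)(5 10 6) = [9, 1, 14, 3, 11, 10, 5, 4, 0, 7, 6, 13, 12, 2, 8]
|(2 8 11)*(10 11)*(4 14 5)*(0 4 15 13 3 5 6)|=|(0 4 14 6)(2 8 10 11)(3 5 15 13)|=4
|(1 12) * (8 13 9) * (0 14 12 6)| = |(0 14 12 1 6)(8 13 9)| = 15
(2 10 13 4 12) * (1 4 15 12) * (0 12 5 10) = (0 12 2)(1 4)(5 10 13 15) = [12, 4, 0, 3, 1, 10, 6, 7, 8, 9, 13, 11, 2, 15, 14, 5]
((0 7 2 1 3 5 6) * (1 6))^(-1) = ((0 7 2 6)(1 3 5))^(-1) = (0 6 2 7)(1 5 3)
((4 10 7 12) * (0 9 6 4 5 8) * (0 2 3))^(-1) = (0 3 2 8 5 12 7 10 4 6 9)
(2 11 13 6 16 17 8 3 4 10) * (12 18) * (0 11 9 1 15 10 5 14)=[11, 15, 9, 4, 5, 14, 16, 7, 3, 1, 2, 13, 18, 6, 0, 10, 17, 8, 12]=(0 11 13 6 16 17 8 3 4 5 14)(1 15 10 2 9)(12 18)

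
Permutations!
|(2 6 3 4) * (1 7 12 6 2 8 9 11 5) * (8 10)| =11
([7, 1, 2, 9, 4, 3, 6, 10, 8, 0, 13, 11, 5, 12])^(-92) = (0 12)(3 10)(5 7)(9 13)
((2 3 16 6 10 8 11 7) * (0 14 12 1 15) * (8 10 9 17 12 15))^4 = ((0 14 15)(1 8 11 7 2 3 16 6 9 17 12))^4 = (0 14 15)(1 2 9 8 3 17 11 16 12 7 6)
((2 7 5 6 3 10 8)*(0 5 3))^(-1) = (0 6 5)(2 8 10 3 7)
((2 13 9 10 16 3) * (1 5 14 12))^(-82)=(1 14)(2 9 16)(3 13 10)(5 12)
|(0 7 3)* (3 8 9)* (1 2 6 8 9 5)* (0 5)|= |(0 7 9 3 5 1 2 6 8)|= 9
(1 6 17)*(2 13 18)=(1 6 17)(2 13 18)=[0, 6, 13, 3, 4, 5, 17, 7, 8, 9, 10, 11, 12, 18, 14, 15, 16, 1, 2]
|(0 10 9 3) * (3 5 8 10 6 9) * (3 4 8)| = |(0 6 9 5 3)(4 8 10)| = 15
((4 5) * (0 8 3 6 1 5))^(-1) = (0 4 5 1 6 3 8)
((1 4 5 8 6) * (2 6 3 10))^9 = ((1 4 5 8 3 10 2 6))^9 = (1 4 5 8 3 10 2 6)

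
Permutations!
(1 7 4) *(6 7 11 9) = [0, 11, 2, 3, 1, 5, 7, 4, 8, 6, 10, 9] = (1 11 9 6 7 4)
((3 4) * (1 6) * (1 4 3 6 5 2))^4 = ((1 5 2)(4 6))^4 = (6)(1 5 2)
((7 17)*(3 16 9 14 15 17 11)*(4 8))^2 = (3 9 15 7)(11 16 14 17)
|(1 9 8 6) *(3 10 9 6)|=|(1 6)(3 10 9 8)|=4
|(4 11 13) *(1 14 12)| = |(1 14 12)(4 11 13)| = 3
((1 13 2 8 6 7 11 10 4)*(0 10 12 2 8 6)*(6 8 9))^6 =(0 6)(1 12)(2 13)(4 11)(7 10)(8 9)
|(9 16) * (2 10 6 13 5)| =|(2 10 6 13 5)(9 16)| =10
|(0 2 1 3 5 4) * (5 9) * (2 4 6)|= 6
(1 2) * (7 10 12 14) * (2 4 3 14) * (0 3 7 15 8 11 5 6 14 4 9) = [3, 9, 1, 4, 7, 6, 14, 10, 11, 0, 12, 5, 2, 13, 15, 8] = (0 3 4 7 10 12 2 1 9)(5 6 14 15 8 11)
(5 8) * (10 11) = (5 8)(10 11) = [0, 1, 2, 3, 4, 8, 6, 7, 5, 9, 11, 10]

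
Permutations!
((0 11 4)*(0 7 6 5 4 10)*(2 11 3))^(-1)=(0 10 11 2 3)(4 5 6 7)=((0 3 2 11 10)(4 7 6 5))^(-1)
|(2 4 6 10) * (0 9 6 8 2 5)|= |(0 9 6 10 5)(2 4 8)|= 15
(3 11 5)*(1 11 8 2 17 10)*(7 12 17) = [0, 11, 7, 8, 4, 3, 6, 12, 2, 9, 1, 5, 17, 13, 14, 15, 16, 10] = (1 11 5 3 8 2 7 12 17 10)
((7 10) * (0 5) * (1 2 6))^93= (0 5)(7 10)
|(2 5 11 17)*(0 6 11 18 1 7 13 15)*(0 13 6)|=|(1 7 6 11 17 2 5 18)(13 15)|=8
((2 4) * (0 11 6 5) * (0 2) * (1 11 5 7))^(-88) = (11)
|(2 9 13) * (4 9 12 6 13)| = |(2 12 6 13)(4 9)| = 4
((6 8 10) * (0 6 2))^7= ((0 6 8 10 2))^7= (0 8 2 6 10)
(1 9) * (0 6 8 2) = (0 6 8 2)(1 9) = [6, 9, 0, 3, 4, 5, 8, 7, 2, 1]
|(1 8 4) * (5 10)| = 6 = |(1 8 4)(5 10)|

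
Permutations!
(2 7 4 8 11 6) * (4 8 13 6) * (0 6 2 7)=(0 6 7 8 11 4 13 2)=[6, 1, 0, 3, 13, 5, 7, 8, 11, 9, 10, 4, 12, 2]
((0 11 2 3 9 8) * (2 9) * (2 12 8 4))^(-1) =(0 8 12 3 2 4 9 11)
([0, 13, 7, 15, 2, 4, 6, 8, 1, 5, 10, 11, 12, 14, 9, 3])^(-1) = [0, 8, 4, 15, 5, 9, 6, 2, 7, 14, 10, 11, 12, 1, 13, 3]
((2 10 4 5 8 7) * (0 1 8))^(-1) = ((0 1 8 7 2 10 4 5))^(-1) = (0 5 4 10 2 7 8 1)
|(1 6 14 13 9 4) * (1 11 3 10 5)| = 10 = |(1 6 14 13 9 4 11 3 10 5)|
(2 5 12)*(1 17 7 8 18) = (1 17 7 8 18)(2 5 12) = [0, 17, 5, 3, 4, 12, 6, 8, 18, 9, 10, 11, 2, 13, 14, 15, 16, 7, 1]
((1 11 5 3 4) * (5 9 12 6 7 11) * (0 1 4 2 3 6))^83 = (0 6 9 1 7 12 5 11)(2 3)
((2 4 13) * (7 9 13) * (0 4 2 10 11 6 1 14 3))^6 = (0 11 4 6 7 1 9 14 13 3 10)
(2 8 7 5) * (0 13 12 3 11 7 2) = (0 13 12 3 11 7 5)(2 8) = [13, 1, 8, 11, 4, 0, 6, 5, 2, 9, 10, 7, 3, 12]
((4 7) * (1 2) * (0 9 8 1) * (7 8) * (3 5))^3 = (0 4 2 7 1 9 8)(3 5)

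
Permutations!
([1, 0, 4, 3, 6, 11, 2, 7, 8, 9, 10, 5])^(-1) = (0 1)(2 6 4)(5 11)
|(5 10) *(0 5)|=|(0 5 10)|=3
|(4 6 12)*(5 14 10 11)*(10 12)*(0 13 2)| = 21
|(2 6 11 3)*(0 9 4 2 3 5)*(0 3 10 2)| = 6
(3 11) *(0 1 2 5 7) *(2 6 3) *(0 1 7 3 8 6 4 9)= (0 7 1 4 9)(2 5 3 11)(6 8)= [7, 4, 5, 11, 9, 3, 8, 1, 6, 0, 10, 2]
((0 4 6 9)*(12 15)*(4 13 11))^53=(0 9 6 4 11 13)(12 15)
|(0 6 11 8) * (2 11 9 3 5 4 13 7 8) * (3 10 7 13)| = 6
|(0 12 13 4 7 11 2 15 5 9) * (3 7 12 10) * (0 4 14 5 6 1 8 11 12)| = 30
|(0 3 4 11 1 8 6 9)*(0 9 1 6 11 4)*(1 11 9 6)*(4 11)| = 6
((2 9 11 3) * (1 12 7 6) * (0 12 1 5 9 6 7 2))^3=(0 6 11 12 5 3 2 9)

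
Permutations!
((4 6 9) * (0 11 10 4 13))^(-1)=(0 13 9 6 4 10 11)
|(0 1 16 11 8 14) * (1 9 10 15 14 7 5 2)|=|(0 9 10 15 14)(1 16 11 8 7 5 2)|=35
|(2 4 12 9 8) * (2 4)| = |(4 12 9 8)| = 4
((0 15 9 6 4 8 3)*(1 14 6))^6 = (0 4 1)(3 6 9)(8 14 15)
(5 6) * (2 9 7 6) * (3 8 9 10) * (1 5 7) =(1 5 2 10 3 8 9)(6 7) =[0, 5, 10, 8, 4, 2, 7, 6, 9, 1, 3]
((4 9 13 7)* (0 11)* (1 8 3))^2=((0 11)(1 8 3)(4 9 13 7))^2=(1 3 8)(4 13)(7 9)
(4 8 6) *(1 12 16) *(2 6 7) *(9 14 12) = (1 9 14 12 16)(2 6 4 8 7) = [0, 9, 6, 3, 8, 5, 4, 2, 7, 14, 10, 11, 16, 13, 12, 15, 1]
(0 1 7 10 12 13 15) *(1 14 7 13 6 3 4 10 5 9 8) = (0 14 7 5 9 8 1 13 15)(3 4 10 12 6) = [14, 13, 2, 4, 10, 9, 3, 5, 1, 8, 12, 11, 6, 15, 7, 0]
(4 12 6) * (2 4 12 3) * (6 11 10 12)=(2 4 3)(10 12 11)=[0, 1, 4, 2, 3, 5, 6, 7, 8, 9, 12, 10, 11]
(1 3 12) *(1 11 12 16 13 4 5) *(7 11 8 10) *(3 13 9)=(1 13 4 5)(3 16 9)(7 11 12 8 10)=[0, 13, 2, 16, 5, 1, 6, 11, 10, 3, 7, 12, 8, 4, 14, 15, 9]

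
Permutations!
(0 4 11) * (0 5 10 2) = (0 4 11 5 10 2) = [4, 1, 0, 3, 11, 10, 6, 7, 8, 9, 2, 5]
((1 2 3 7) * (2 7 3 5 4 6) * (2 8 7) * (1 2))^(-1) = (2 7 8 6 4 5)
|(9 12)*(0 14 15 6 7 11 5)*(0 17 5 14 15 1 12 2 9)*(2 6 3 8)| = 12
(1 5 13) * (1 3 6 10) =(1 5 13 3 6 10) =[0, 5, 2, 6, 4, 13, 10, 7, 8, 9, 1, 11, 12, 3]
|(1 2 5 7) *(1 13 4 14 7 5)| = 4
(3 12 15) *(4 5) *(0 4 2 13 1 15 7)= (0 4 5 2 13 1 15 3 12 7)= [4, 15, 13, 12, 5, 2, 6, 0, 8, 9, 10, 11, 7, 1, 14, 3]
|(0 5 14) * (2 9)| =|(0 5 14)(2 9)| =6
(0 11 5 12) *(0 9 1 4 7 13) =(0 11 5 12 9 1 4 7 13) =[11, 4, 2, 3, 7, 12, 6, 13, 8, 1, 10, 5, 9, 0]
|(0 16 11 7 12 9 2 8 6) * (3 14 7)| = |(0 16 11 3 14 7 12 9 2 8 6)| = 11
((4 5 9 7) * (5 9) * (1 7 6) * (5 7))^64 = (1 9 7)(4 5 6)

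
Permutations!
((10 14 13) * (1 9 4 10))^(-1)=(1 13 14 10 4 9)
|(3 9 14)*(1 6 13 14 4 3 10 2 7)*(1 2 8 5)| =42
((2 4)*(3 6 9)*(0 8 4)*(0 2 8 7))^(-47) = ((0 7)(3 6 9)(4 8))^(-47) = (0 7)(3 6 9)(4 8)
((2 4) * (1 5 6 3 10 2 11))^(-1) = ((1 5 6 3 10 2 4 11))^(-1) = (1 11 4 2 10 3 6 5)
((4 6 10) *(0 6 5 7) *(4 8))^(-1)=((0 6 10 8 4 5 7))^(-1)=(0 7 5 4 8 10 6)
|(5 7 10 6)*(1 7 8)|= |(1 7 10 6 5 8)|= 6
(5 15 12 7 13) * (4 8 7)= (4 8 7 13 5 15 12)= [0, 1, 2, 3, 8, 15, 6, 13, 7, 9, 10, 11, 4, 5, 14, 12]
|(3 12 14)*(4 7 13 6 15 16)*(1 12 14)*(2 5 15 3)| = |(1 12)(2 5 15 16 4 7 13 6 3 14)| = 10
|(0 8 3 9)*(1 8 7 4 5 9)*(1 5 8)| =|(0 7 4 8 3 5 9)| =7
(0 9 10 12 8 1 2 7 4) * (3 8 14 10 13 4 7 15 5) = (0 9 13 4)(1 2 15 5 3 8)(10 12 14) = [9, 2, 15, 8, 0, 3, 6, 7, 1, 13, 12, 11, 14, 4, 10, 5]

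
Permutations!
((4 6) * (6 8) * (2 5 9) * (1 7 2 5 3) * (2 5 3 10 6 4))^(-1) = (1 3 9 5 7)(2 6 10)(4 8)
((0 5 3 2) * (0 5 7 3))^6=(0 7 3 2 5)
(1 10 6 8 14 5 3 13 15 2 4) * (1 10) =(2 4 10 6 8 14 5 3 13 15) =[0, 1, 4, 13, 10, 3, 8, 7, 14, 9, 6, 11, 12, 15, 5, 2]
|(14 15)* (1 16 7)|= 6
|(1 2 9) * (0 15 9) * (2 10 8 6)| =8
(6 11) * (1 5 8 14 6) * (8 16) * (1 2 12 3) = (1 5 16 8 14 6 11 2 12 3) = [0, 5, 12, 1, 4, 16, 11, 7, 14, 9, 10, 2, 3, 13, 6, 15, 8]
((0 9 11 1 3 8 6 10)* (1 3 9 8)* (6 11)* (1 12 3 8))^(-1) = (0 10 6 9 1)(3 12)(8 11)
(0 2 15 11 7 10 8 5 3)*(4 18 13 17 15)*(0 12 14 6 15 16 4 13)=[2, 1, 13, 12, 18, 3, 15, 10, 5, 9, 8, 7, 14, 17, 6, 11, 4, 16, 0]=(0 2 13 17 16 4 18)(3 12 14 6 15 11 7 10 8 5)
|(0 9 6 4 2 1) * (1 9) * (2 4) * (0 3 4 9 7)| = |(0 1 3 4 9 6 2 7)| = 8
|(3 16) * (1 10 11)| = 6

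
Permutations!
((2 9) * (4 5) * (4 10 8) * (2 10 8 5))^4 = ((2 9 10 5 8 4))^4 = (2 8 10)(4 5 9)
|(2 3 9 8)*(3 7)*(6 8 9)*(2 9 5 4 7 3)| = |(2 3 6 8 9 5 4 7)| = 8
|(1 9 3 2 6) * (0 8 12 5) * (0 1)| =|(0 8 12 5 1 9 3 2 6)| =9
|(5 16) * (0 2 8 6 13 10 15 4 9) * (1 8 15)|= 10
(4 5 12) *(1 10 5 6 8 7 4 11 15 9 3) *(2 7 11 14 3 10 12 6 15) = (1 12 14 3)(2 7 4 15 9 10 5 6 8 11) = [0, 12, 7, 1, 15, 6, 8, 4, 11, 10, 5, 2, 14, 13, 3, 9]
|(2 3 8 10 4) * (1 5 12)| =|(1 5 12)(2 3 8 10 4)| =15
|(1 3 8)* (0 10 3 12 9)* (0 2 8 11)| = 20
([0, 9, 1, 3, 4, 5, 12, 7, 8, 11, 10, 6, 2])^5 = (1 2 12 6 11 9)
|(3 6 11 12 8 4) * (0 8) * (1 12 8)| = |(0 1 12)(3 6 11 8 4)| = 15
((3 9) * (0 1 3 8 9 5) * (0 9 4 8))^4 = ((0 1 3 5 9)(4 8))^4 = (0 9 5 3 1)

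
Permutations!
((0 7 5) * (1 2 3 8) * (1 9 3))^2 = (0 5 7)(3 9 8)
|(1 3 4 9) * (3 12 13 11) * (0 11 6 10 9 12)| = |(0 11 3 4 12 13 6 10 9 1)| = 10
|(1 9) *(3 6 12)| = 6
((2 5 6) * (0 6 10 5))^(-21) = (5 10)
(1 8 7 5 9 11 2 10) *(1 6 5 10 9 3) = (1 8 7 10 6 5 3)(2 9 11) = [0, 8, 9, 1, 4, 3, 5, 10, 7, 11, 6, 2]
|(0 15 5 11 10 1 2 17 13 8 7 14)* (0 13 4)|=36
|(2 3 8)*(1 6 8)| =|(1 6 8 2 3)| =5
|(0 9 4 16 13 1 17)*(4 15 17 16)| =|(0 9 15 17)(1 16 13)| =12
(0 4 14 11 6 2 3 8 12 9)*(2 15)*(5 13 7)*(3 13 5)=(0 4 14 11 6 15 2 13 7 3 8 12 9)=[4, 1, 13, 8, 14, 5, 15, 3, 12, 0, 10, 6, 9, 7, 11, 2]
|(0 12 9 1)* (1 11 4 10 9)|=|(0 12 1)(4 10 9 11)|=12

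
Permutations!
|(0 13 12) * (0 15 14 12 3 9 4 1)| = 6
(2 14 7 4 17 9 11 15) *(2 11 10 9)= [0, 1, 14, 3, 17, 5, 6, 4, 8, 10, 9, 15, 12, 13, 7, 11, 16, 2]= (2 14 7 4 17)(9 10)(11 15)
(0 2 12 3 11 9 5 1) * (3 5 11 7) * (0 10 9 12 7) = [2, 10, 7, 0, 4, 1, 6, 3, 8, 11, 9, 12, 5] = (0 2 7 3)(1 10 9 11 12 5)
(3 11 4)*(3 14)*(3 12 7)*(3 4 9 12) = (3 11 9 12 7 4 14) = [0, 1, 2, 11, 14, 5, 6, 4, 8, 12, 10, 9, 7, 13, 3]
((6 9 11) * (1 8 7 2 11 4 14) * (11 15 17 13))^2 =(1 7 15 13 6 4)(2 17 11 9 14 8)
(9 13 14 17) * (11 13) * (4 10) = (4 10)(9 11 13 14 17) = [0, 1, 2, 3, 10, 5, 6, 7, 8, 11, 4, 13, 12, 14, 17, 15, 16, 9]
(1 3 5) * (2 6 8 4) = (1 3 5)(2 6 8 4) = [0, 3, 6, 5, 2, 1, 8, 7, 4]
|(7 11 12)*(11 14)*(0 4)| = 4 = |(0 4)(7 14 11 12)|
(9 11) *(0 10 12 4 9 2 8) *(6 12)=[10, 1, 8, 3, 9, 5, 12, 7, 0, 11, 6, 2, 4]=(0 10 6 12 4 9 11 2 8)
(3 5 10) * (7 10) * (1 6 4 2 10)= [0, 6, 10, 5, 2, 7, 4, 1, 8, 9, 3]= (1 6 4 2 10 3 5 7)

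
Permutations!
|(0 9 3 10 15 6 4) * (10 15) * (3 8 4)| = 12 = |(0 9 8 4)(3 15 6)|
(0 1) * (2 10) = (0 1)(2 10) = [1, 0, 10, 3, 4, 5, 6, 7, 8, 9, 2]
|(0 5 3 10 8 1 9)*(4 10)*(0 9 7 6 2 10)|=|(0 5 3 4)(1 7 6 2 10 8)|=12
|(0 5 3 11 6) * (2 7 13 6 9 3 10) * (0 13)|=30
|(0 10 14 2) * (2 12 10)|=|(0 2)(10 14 12)|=6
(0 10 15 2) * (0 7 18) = (0 10 15 2 7 18) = [10, 1, 7, 3, 4, 5, 6, 18, 8, 9, 15, 11, 12, 13, 14, 2, 16, 17, 0]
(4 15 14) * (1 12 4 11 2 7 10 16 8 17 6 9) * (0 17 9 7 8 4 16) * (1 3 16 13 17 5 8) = [5, 12, 1, 16, 15, 8, 7, 10, 9, 3, 0, 2, 13, 17, 11, 14, 4, 6] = (0 5 8 9 3 16 4 15 14 11 2 1 12 13 17 6 7 10)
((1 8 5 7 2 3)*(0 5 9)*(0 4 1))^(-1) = ((0 5 7 2 3)(1 8 9 4))^(-1) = (0 3 2 7 5)(1 4 9 8)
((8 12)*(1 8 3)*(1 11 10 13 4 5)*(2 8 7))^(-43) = ((1 7 2 8 12 3 11 10 13 4 5))^(-43) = (1 7 2 8 12 3 11 10 13 4 5)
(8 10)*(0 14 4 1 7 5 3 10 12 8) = (0 14 4 1 7 5 3 10)(8 12) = [14, 7, 2, 10, 1, 3, 6, 5, 12, 9, 0, 11, 8, 13, 4]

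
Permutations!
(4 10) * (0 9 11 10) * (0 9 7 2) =(0 7 2)(4 9 11 10) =[7, 1, 0, 3, 9, 5, 6, 2, 8, 11, 4, 10]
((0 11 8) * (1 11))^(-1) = (0 8 11 1)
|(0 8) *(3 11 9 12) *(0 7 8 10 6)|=|(0 10 6)(3 11 9 12)(7 8)|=12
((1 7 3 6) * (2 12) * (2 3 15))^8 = (1 7 15 2 12 3 6)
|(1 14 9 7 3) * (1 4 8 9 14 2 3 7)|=|(14)(1 2 3 4 8 9)|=6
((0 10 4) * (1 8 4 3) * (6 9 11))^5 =(0 4 8 1 3 10)(6 11 9)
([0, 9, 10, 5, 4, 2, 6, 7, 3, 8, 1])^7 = (10)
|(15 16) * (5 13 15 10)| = 5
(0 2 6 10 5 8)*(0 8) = [2, 1, 6, 3, 4, 0, 10, 7, 8, 9, 5] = (0 2 6 10 5)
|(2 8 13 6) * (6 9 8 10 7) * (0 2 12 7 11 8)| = 21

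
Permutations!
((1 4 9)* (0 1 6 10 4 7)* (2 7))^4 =(10)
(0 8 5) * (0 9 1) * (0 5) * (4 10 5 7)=(0 8)(1 7 4 10 5 9)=[8, 7, 2, 3, 10, 9, 6, 4, 0, 1, 5]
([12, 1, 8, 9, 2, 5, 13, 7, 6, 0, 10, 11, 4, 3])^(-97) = (0 4 8 13 9 12 2 6 3)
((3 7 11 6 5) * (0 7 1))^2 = (0 11 5 1 7 6 3)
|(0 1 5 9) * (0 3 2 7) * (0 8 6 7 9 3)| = 6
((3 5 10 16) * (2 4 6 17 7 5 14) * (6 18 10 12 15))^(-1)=(2 14 3 16 10 18 4)(5 7 17 6 15 12)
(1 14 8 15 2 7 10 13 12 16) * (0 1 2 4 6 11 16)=[1, 14, 7, 3, 6, 5, 11, 10, 15, 9, 13, 16, 0, 12, 8, 4, 2]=(0 1 14 8 15 4 6 11 16 2 7 10 13 12)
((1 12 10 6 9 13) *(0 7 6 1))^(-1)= ((0 7 6 9 13)(1 12 10))^(-1)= (0 13 9 6 7)(1 10 12)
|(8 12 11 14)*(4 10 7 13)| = |(4 10 7 13)(8 12 11 14)| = 4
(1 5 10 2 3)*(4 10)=(1 5 4 10 2 3)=[0, 5, 3, 1, 10, 4, 6, 7, 8, 9, 2]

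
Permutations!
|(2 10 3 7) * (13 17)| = 4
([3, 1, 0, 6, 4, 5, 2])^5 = (0 3 6 2)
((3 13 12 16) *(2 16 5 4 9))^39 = (2 9 4 5 12 13 3 16)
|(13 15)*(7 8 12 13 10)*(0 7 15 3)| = 6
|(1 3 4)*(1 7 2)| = 5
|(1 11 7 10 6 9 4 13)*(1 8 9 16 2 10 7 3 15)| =|(1 11 3 15)(2 10 6 16)(4 13 8 9)| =4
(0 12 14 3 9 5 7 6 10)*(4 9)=[12, 1, 2, 4, 9, 7, 10, 6, 8, 5, 0, 11, 14, 13, 3]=(0 12 14 3 4 9 5 7 6 10)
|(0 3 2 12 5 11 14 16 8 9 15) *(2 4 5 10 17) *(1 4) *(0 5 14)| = |(0 3 1 4 14 16 8 9 15 5 11)(2 12 10 17)| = 44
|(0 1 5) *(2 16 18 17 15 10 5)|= |(0 1 2 16 18 17 15 10 5)|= 9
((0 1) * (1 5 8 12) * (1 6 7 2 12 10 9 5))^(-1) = (0 1)(2 7 6 12)(5 9 10 8)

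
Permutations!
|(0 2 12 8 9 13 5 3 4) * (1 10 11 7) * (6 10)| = |(0 2 12 8 9 13 5 3 4)(1 6 10 11 7)| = 45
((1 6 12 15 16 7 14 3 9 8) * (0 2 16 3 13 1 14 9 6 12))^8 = ((0 2 16 7 9 8 14 13 1 12 15 3 6))^8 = (0 1 7 3 14 2 12 9 6 13 16 15 8)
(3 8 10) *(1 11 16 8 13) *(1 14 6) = [0, 11, 2, 13, 4, 5, 1, 7, 10, 9, 3, 16, 12, 14, 6, 15, 8] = (1 11 16 8 10 3 13 14 6)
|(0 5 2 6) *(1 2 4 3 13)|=8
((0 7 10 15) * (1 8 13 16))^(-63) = ((0 7 10 15)(1 8 13 16))^(-63) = (0 7 10 15)(1 8 13 16)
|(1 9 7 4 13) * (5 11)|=|(1 9 7 4 13)(5 11)|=10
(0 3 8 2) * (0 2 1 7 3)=[0, 7, 2, 8, 4, 5, 6, 3, 1]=(1 7 3 8)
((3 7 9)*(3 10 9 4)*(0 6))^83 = (0 6)(3 4 7)(9 10)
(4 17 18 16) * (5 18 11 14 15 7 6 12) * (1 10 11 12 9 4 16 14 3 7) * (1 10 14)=(1 14 15 10 11 3 7 6 9 4 17 12 5 18)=[0, 14, 2, 7, 17, 18, 9, 6, 8, 4, 11, 3, 5, 13, 15, 10, 16, 12, 1]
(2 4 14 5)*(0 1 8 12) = (0 1 8 12)(2 4 14 5) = [1, 8, 4, 3, 14, 2, 6, 7, 12, 9, 10, 11, 0, 13, 5]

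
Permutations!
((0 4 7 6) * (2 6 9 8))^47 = ((0 4 7 9 8 2 6))^47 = (0 2 9 4 6 8 7)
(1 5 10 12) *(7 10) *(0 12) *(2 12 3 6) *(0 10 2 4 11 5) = (0 3 6 4 11 5 7 2 12 1) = [3, 0, 12, 6, 11, 7, 4, 2, 8, 9, 10, 5, 1]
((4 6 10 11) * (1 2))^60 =(11)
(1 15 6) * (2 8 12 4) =(1 15 6)(2 8 12 4) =[0, 15, 8, 3, 2, 5, 1, 7, 12, 9, 10, 11, 4, 13, 14, 6]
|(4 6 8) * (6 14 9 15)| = |(4 14 9 15 6 8)| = 6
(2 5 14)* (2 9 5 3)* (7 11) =(2 3)(5 14 9)(7 11) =[0, 1, 3, 2, 4, 14, 6, 11, 8, 5, 10, 7, 12, 13, 9]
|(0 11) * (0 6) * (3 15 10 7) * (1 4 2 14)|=|(0 11 6)(1 4 2 14)(3 15 10 7)|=12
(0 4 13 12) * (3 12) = (0 4 13 3 12) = [4, 1, 2, 12, 13, 5, 6, 7, 8, 9, 10, 11, 0, 3]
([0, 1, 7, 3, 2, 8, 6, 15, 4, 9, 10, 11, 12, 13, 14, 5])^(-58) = (2 15 8)(4 7 5)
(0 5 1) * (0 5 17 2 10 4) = (0 17 2 10 4)(1 5) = [17, 5, 10, 3, 0, 1, 6, 7, 8, 9, 4, 11, 12, 13, 14, 15, 16, 2]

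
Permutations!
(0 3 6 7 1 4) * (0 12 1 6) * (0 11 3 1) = (0 1 4 12)(3 11)(6 7) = [1, 4, 2, 11, 12, 5, 7, 6, 8, 9, 10, 3, 0]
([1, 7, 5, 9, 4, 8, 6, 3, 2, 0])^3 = [3, 9, 2, 1, 4, 5, 6, 0, 8, 7]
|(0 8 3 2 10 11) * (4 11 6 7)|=|(0 8 3 2 10 6 7 4 11)|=9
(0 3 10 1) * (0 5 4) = (0 3 10 1 5 4) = [3, 5, 2, 10, 0, 4, 6, 7, 8, 9, 1]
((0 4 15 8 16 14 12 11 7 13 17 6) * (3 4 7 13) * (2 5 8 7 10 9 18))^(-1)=(0 6 17 13 11 12 14 16 8 5 2 18 9 10)(3 7 15 4)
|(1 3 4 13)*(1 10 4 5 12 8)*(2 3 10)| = 9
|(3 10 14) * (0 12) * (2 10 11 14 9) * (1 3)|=12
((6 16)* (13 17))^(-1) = ((6 16)(13 17))^(-1) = (6 16)(13 17)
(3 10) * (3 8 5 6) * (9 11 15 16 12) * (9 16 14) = [0, 1, 2, 10, 4, 6, 3, 7, 5, 11, 8, 15, 16, 13, 9, 14, 12] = (3 10 8 5 6)(9 11 15 14)(12 16)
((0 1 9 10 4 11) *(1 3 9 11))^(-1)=(0 11 1 4 10 9 3)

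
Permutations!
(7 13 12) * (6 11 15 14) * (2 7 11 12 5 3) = (2 7 13 5 3)(6 12 11 15 14) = [0, 1, 7, 2, 4, 3, 12, 13, 8, 9, 10, 15, 11, 5, 6, 14]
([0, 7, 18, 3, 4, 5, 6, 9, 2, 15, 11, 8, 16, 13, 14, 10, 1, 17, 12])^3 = (1 15 8 12 7 10 2 16 9 11 18)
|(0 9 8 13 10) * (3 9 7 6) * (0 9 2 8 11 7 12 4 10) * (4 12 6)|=30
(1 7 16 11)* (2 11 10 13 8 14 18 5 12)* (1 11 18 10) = (1 7 16)(2 18 5 12)(8 14 10 13) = [0, 7, 18, 3, 4, 12, 6, 16, 14, 9, 13, 11, 2, 8, 10, 15, 1, 17, 5]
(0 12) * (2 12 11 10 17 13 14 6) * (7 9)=[11, 1, 12, 3, 4, 5, 2, 9, 8, 7, 17, 10, 0, 14, 6, 15, 16, 13]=(0 11 10 17 13 14 6 2 12)(7 9)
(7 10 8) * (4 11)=(4 11)(7 10 8)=[0, 1, 2, 3, 11, 5, 6, 10, 7, 9, 8, 4]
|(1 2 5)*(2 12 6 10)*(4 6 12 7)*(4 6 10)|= |(12)(1 7 6 4 10 2 5)|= 7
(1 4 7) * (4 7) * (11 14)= (1 7)(11 14)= [0, 7, 2, 3, 4, 5, 6, 1, 8, 9, 10, 14, 12, 13, 11]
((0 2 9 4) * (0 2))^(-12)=((2 9 4))^(-12)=(9)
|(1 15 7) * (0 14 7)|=5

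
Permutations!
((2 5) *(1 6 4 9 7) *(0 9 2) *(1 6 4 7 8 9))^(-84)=((0 1 4 2 5)(6 7)(8 9))^(-84)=(9)(0 1 4 2 5)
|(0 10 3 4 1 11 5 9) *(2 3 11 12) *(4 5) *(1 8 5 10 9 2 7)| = |(0 9)(1 12 7)(2 3 10 11 4 8 5)| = 42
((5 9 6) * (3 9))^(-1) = (3 5 6 9)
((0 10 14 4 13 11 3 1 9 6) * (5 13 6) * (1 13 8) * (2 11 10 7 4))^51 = (0 6 4 7)(1 8 5 9)(2 13)(3 14)(10 11)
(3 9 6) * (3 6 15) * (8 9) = (3 8 9 15) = [0, 1, 2, 8, 4, 5, 6, 7, 9, 15, 10, 11, 12, 13, 14, 3]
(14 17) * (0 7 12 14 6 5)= (0 7 12 14 17 6 5)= [7, 1, 2, 3, 4, 0, 5, 12, 8, 9, 10, 11, 14, 13, 17, 15, 16, 6]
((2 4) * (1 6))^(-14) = (6)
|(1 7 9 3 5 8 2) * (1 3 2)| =|(1 7 9 2 3 5 8)| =7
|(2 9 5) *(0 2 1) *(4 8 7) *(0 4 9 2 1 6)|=|(0 1 4 8 7 9 5 6)|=8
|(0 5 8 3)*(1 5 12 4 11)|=|(0 12 4 11 1 5 8 3)|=8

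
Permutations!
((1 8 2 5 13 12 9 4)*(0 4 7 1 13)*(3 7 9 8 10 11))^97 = (0 5 2 8 12 13 4)(1 11 7 10 3)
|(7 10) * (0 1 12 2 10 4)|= |(0 1 12 2 10 7 4)|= 7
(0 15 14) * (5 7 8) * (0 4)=(0 15 14 4)(5 7 8)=[15, 1, 2, 3, 0, 7, 6, 8, 5, 9, 10, 11, 12, 13, 4, 14]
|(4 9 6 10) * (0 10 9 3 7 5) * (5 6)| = |(0 10 4 3 7 6 9 5)| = 8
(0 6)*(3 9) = (0 6)(3 9) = [6, 1, 2, 9, 4, 5, 0, 7, 8, 3]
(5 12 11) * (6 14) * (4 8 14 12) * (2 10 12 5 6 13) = (2 10 12 11 6 5 4 8 14 13) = [0, 1, 10, 3, 8, 4, 5, 7, 14, 9, 12, 6, 11, 2, 13]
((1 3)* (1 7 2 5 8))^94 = (1 5 7)(2 3 8)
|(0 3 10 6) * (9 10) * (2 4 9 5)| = 8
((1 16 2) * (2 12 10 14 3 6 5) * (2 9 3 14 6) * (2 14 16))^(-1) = (1 2)(3 9 5 6 10 12 16 14)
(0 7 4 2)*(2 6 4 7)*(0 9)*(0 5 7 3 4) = [2, 1, 9, 4, 6, 7, 0, 3, 8, 5] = (0 2 9 5 7 3 4 6)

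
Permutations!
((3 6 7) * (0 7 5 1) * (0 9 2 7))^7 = (9)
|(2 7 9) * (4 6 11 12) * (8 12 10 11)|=12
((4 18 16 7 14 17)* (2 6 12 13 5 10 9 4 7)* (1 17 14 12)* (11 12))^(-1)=((1 17 7 11 12 13 5 10 9 4 18 16 2 6))^(-1)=(1 6 2 16 18 4 9 10 5 13 12 11 7 17)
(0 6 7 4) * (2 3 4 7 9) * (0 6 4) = [4, 1, 3, 0, 6, 5, 9, 7, 8, 2] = (0 4 6 9 2 3)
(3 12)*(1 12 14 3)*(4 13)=(1 12)(3 14)(4 13)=[0, 12, 2, 14, 13, 5, 6, 7, 8, 9, 10, 11, 1, 4, 3]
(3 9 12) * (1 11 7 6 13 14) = (1 11 7 6 13 14)(3 9 12) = [0, 11, 2, 9, 4, 5, 13, 6, 8, 12, 10, 7, 3, 14, 1]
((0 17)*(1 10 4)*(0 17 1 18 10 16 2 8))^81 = ((0 1 16 2 8)(4 18 10))^81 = (18)(0 1 16 2 8)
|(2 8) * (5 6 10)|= 6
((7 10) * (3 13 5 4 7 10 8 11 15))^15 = ((3 13 5 4 7 8 11 15))^15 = (3 15 11 8 7 4 5 13)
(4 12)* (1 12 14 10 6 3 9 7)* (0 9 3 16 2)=(0 9 7 1 12 4 14 10 6 16 2)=[9, 12, 0, 3, 14, 5, 16, 1, 8, 7, 6, 11, 4, 13, 10, 15, 2]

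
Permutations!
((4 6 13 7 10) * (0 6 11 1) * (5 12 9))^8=((0 6 13 7 10 4 11 1)(5 12 9))^8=(13)(5 9 12)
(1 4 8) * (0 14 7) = [14, 4, 2, 3, 8, 5, 6, 0, 1, 9, 10, 11, 12, 13, 7] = (0 14 7)(1 4 8)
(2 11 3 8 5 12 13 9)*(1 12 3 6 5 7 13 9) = (1 12 9 2 11 6 5 3 8 7 13) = [0, 12, 11, 8, 4, 3, 5, 13, 7, 2, 10, 6, 9, 1]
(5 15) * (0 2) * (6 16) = [2, 1, 0, 3, 4, 15, 16, 7, 8, 9, 10, 11, 12, 13, 14, 5, 6] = (0 2)(5 15)(6 16)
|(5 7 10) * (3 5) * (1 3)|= |(1 3 5 7 10)|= 5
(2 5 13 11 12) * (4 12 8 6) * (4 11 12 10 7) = (2 5 13 12)(4 10 7)(6 11 8) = [0, 1, 5, 3, 10, 13, 11, 4, 6, 9, 7, 8, 2, 12]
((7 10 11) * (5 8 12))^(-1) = (5 12 8)(7 11 10)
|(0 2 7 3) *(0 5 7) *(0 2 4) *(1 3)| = |(0 4)(1 3 5 7)| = 4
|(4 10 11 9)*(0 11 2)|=6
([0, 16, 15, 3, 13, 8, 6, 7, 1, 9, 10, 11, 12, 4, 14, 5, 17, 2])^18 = [0, 15, 1, 3, 4, 17, 6, 7, 2, 9, 10, 11, 12, 13, 14, 16, 5, 8]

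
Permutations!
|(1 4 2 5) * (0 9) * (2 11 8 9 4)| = 15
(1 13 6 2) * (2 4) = (1 13 6 4 2) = [0, 13, 1, 3, 2, 5, 4, 7, 8, 9, 10, 11, 12, 6]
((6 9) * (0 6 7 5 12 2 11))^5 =(0 12 9 11 5 6 2 7)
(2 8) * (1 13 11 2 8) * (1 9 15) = (1 13 11 2 9 15) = [0, 13, 9, 3, 4, 5, 6, 7, 8, 15, 10, 2, 12, 11, 14, 1]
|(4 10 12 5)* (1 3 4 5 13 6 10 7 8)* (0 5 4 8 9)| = 60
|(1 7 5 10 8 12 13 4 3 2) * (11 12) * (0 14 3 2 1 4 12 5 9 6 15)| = |(0 14 3 1 7 9 6 15)(2 4)(5 10 8 11)(12 13)| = 8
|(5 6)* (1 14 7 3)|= 4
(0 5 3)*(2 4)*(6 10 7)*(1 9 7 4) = (0 5 3)(1 9 7 6 10 4 2) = [5, 9, 1, 0, 2, 3, 10, 6, 8, 7, 4]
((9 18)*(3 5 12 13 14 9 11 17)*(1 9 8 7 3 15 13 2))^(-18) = ((1 9 18 11 17 15 13 14 8 7 3 5 12 2))^(-18) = (1 3 13 18 12 8 17)(2 7 15 9 5 14 11)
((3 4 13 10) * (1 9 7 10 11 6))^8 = (1 6 11 13 4 3 10 7 9)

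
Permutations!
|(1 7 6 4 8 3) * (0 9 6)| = 8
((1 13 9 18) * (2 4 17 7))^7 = ((1 13 9 18)(2 4 17 7))^7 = (1 18 9 13)(2 7 17 4)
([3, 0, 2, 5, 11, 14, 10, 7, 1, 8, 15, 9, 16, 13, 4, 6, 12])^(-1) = (0 1 8 9 11 4 14 5 3)(6 15 10)(12 16)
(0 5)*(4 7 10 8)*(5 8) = (0 8 4 7 10 5) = [8, 1, 2, 3, 7, 0, 6, 10, 4, 9, 5]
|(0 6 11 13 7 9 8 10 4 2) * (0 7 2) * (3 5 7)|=|(0 6 11 13 2 3 5 7 9 8 10 4)|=12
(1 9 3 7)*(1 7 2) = (1 9 3 2) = [0, 9, 1, 2, 4, 5, 6, 7, 8, 3]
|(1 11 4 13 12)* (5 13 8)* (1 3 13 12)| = |(1 11 4 8 5 12 3 13)| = 8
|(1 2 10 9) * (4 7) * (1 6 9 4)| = 10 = |(1 2 10 4 7)(6 9)|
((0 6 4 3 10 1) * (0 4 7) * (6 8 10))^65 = (0 8 10 1 4 3 6 7)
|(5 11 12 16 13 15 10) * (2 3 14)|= 21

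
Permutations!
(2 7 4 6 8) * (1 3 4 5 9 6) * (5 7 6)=(1 3 4)(2 6 8)(5 9)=[0, 3, 6, 4, 1, 9, 8, 7, 2, 5]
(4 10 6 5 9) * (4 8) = (4 10 6 5 9 8) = [0, 1, 2, 3, 10, 9, 5, 7, 4, 8, 6]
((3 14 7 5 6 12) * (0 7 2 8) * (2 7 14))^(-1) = (0 8 2 3 12 6 5 7 14)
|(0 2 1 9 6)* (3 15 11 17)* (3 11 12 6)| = 8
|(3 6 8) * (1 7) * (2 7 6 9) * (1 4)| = 8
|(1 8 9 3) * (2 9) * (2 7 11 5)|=|(1 8 7 11 5 2 9 3)|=8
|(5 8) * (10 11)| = |(5 8)(10 11)| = 2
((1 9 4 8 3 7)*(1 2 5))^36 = (1 3)(2 4)(5 8)(7 9)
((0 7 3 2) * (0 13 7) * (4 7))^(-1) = (2 3 7 4 13)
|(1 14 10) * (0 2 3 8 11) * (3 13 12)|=|(0 2 13 12 3 8 11)(1 14 10)|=21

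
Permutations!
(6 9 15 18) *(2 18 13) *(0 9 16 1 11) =[9, 11, 18, 3, 4, 5, 16, 7, 8, 15, 10, 0, 12, 2, 14, 13, 1, 17, 6] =(0 9 15 13 2 18 6 16 1 11)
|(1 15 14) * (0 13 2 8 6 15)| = 8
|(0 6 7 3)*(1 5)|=4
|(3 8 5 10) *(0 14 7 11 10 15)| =|(0 14 7 11 10 3 8 5 15)| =9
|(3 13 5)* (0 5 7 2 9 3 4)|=|(0 5 4)(2 9 3 13 7)|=15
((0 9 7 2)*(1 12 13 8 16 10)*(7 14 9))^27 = ((0 7 2)(1 12 13 8 16 10)(9 14))^27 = (1 8)(9 14)(10 13)(12 16)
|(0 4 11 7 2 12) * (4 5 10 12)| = 4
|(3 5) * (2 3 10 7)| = 5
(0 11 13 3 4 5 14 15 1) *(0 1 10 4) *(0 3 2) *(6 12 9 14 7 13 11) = (0 6 12 9 14 15 10 4 5 7 13 2) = [6, 1, 0, 3, 5, 7, 12, 13, 8, 14, 4, 11, 9, 2, 15, 10]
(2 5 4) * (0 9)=(0 9)(2 5 4)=[9, 1, 5, 3, 2, 4, 6, 7, 8, 0]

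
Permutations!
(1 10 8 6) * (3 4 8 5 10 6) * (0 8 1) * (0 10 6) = (0 8 3 4 1)(5 6 10) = [8, 0, 2, 4, 1, 6, 10, 7, 3, 9, 5]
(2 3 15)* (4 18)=(2 3 15)(4 18)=[0, 1, 3, 15, 18, 5, 6, 7, 8, 9, 10, 11, 12, 13, 14, 2, 16, 17, 4]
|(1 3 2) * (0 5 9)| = 3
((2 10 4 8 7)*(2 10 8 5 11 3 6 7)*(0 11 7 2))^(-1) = (0 8 2 6 3 11)(4 10 7 5)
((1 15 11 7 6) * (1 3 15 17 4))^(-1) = (1 4 17)(3 6 7 11 15)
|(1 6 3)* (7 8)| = 6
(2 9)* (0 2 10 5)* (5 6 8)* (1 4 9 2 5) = (0 5)(1 4 9 10 6 8) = [5, 4, 2, 3, 9, 0, 8, 7, 1, 10, 6]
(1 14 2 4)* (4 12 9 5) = (1 14 2 12 9 5 4) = [0, 14, 12, 3, 1, 4, 6, 7, 8, 5, 10, 11, 9, 13, 2]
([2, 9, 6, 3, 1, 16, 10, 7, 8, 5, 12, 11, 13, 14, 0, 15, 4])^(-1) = (0 14 13 12 10 6 2)(1 4 16 5 9)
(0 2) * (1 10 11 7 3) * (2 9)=(0 9 2)(1 10 11 7 3)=[9, 10, 0, 1, 4, 5, 6, 3, 8, 2, 11, 7]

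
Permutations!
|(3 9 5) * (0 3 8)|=|(0 3 9 5 8)|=5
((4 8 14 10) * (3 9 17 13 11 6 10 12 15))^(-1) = (3 15 12 14 8 4 10 6 11 13 17 9) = ((3 9 17 13 11 6 10 4 8 14 12 15))^(-1)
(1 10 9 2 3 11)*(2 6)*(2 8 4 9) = [0, 10, 3, 11, 9, 5, 8, 7, 4, 6, 2, 1] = (1 10 2 3 11)(4 9 6 8)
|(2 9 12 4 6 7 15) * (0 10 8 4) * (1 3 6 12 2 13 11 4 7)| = |(0 10 8 7 15 13 11 4 12)(1 3 6)(2 9)| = 18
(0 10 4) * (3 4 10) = (10)(0 3 4) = [3, 1, 2, 4, 0, 5, 6, 7, 8, 9, 10]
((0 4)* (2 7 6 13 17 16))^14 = (2 6 17)(7 13 16)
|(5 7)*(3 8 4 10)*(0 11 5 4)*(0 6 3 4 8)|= 14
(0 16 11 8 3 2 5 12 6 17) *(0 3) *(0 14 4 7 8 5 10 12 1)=(0 16 11 5 1)(2 10 12 6 17 3)(4 7 8 14)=[16, 0, 10, 2, 7, 1, 17, 8, 14, 9, 12, 5, 6, 13, 4, 15, 11, 3]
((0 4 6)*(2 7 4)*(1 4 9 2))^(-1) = ((0 1 4 6)(2 7 9))^(-1) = (0 6 4 1)(2 9 7)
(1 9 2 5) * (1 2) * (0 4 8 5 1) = (0 4 8 5 2 1 9) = [4, 9, 1, 3, 8, 2, 6, 7, 5, 0]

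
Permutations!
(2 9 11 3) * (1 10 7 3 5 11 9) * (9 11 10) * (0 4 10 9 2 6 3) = (0 4 10 7)(1 2)(3 6)(5 9 11) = [4, 2, 1, 6, 10, 9, 3, 0, 8, 11, 7, 5]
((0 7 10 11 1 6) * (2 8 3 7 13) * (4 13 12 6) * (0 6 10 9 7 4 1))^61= ((0 12 10 11)(2 8 3 4 13)(7 9))^61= (0 12 10 11)(2 8 3 4 13)(7 9)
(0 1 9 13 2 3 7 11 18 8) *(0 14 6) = (0 1 9 13 2 3 7 11 18 8 14 6) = [1, 9, 3, 7, 4, 5, 0, 11, 14, 13, 10, 18, 12, 2, 6, 15, 16, 17, 8]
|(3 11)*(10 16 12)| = |(3 11)(10 16 12)| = 6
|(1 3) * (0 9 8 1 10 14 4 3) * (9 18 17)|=|(0 18 17 9 8 1)(3 10 14 4)|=12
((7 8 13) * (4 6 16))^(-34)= (4 16 6)(7 13 8)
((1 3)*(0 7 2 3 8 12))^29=(0 7 2 3 1 8 12)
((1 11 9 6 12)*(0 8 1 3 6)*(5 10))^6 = ((0 8 1 11 9)(3 6 12)(5 10))^6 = (12)(0 8 1 11 9)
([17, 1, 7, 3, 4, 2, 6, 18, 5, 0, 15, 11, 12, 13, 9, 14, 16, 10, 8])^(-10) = (18)(0 10 14)(9 17 15)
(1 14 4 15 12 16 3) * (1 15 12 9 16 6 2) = [0, 14, 1, 15, 12, 5, 2, 7, 8, 16, 10, 11, 6, 13, 4, 9, 3] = (1 14 4 12 6 2)(3 15 9 16)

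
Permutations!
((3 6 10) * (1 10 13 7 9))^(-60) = (1 6 9 3 7 10 13)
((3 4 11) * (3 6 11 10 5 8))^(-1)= (3 8 5 10 4)(6 11)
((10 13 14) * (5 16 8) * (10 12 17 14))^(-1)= (5 8 16)(10 13)(12 14 17)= ((5 16 8)(10 13)(12 17 14))^(-1)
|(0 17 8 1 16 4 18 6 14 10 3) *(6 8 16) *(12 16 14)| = 35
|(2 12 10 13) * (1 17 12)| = |(1 17 12 10 13 2)| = 6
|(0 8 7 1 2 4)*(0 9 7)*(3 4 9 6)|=|(0 8)(1 2 9 7)(3 4 6)|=12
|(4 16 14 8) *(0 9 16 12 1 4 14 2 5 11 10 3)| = 24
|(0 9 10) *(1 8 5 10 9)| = |(0 1 8 5 10)| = 5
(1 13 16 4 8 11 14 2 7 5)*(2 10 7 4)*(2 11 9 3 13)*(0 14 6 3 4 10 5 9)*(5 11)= (0 14 11 6 3 13 16 5 1 2 10 7 9 4 8)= [14, 2, 10, 13, 8, 1, 3, 9, 0, 4, 7, 6, 12, 16, 11, 15, 5]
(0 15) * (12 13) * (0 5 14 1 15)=[0, 15, 2, 3, 4, 14, 6, 7, 8, 9, 10, 11, 13, 12, 1, 5]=(1 15 5 14)(12 13)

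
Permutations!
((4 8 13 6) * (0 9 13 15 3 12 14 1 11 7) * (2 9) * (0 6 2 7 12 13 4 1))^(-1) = ((0 7 6 1 11 12 14)(2 9 4 8 15 3 13))^(-1) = (0 14 12 11 1 6 7)(2 13 3 15 8 4 9)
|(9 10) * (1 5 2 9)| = 5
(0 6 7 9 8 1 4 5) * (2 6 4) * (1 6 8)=(0 4 5)(1 2 8 6 7 9)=[4, 2, 8, 3, 5, 0, 7, 9, 6, 1]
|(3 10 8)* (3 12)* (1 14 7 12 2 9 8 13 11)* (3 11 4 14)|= |(1 3 10 13 4 14 7 12 11)(2 9 8)|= 9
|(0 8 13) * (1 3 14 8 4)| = 7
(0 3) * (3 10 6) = (0 10 6 3) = [10, 1, 2, 0, 4, 5, 3, 7, 8, 9, 6]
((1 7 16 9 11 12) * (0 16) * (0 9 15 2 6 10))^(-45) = (0 2)(6 16)(10 15)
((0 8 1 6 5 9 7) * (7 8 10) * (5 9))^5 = (0 7 10)(1 6 9 8)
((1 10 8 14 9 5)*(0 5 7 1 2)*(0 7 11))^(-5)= (0 10)(1 11)(2 14)(5 8)(7 9)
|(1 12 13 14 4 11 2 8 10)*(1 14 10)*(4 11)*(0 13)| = 9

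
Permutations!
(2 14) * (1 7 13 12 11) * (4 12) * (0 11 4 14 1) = [11, 7, 1, 3, 12, 5, 6, 13, 8, 9, 10, 0, 4, 14, 2] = (0 11)(1 7 13 14 2)(4 12)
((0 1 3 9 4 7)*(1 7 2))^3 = (0 7)(1 4 3 2 9)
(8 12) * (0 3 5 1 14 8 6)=[3, 14, 2, 5, 4, 1, 0, 7, 12, 9, 10, 11, 6, 13, 8]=(0 3 5 1 14 8 12 6)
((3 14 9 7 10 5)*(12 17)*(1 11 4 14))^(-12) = ((1 11 4 14 9 7 10 5 3)(12 17))^(-12) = (17)(1 10 14)(3 7 4)(5 9 11)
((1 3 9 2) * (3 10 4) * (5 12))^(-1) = ((1 10 4 3 9 2)(5 12))^(-1) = (1 2 9 3 4 10)(5 12)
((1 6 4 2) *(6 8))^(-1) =(1 2 4 6 8)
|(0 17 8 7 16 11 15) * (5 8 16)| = 15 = |(0 17 16 11 15)(5 8 7)|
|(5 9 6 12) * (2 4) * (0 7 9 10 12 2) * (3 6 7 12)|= 8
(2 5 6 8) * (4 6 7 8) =(2 5 7 8)(4 6) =[0, 1, 5, 3, 6, 7, 4, 8, 2]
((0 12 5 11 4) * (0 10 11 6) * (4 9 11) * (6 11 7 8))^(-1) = (0 6 8 7 9 11 5 12)(4 10)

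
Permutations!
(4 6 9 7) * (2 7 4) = (2 7)(4 6 9) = [0, 1, 7, 3, 6, 5, 9, 2, 8, 4]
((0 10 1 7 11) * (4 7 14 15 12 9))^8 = (0 7 9 15 1)(4 12 14 10 11)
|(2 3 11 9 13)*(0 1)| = 10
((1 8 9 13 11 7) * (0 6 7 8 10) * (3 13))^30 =((0 6 7 1 10)(3 13 11 8 9))^30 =(13)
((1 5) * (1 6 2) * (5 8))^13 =(1 6 8 2 5)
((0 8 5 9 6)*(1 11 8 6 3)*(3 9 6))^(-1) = ((0 3 1 11 8 5 6))^(-1) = (0 6 5 8 11 1 3)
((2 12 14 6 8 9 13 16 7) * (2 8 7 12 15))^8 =(16)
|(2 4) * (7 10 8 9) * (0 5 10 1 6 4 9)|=12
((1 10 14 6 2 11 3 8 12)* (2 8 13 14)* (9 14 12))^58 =((1 10 2 11 3 13 12)(6 8 9 14))^58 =(1 2 3 12 10 11 13)(6 9)(8 14)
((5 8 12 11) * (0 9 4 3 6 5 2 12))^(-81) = (12)(0 3 8 4 5 9 6) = ((0 9 4 3 6 5 8)(2 12 11))^(-81)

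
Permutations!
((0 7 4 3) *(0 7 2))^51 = (7)(0 2) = ((0 2)(3 7 4))^51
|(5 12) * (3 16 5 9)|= |(3 16 5 12 9)|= 5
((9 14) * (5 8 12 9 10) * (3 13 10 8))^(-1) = ((3 13 10 5)(8 12 9 14))^(-1) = (3 5 10 13)(8 14 9 12)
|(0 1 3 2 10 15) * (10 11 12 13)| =9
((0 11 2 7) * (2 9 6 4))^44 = ((0 11 9 6 4 2 7))^44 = (0 9 4 7 11 6 2)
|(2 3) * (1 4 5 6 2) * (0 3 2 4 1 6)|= |(0 3 6 4 5)|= 5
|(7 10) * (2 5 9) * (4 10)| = 3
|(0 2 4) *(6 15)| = |(0 2 4)(6 15)| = 6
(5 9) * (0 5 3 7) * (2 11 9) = (0 5 2 11 9 3 7) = [5, 1, 11, 7, 4, 2, 6, 0, 8, 3, 10, 9]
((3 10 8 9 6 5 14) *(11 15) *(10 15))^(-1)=(3 14 5 6 9 8 10 11 15)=((3 15 11 10 8 9 6 5 14))^(-1)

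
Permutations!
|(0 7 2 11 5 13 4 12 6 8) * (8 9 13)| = 30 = |(0 7 2 11 5 8)(4 12 6 9 13)|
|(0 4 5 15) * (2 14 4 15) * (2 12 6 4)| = |(0 15)(2 14)(4 5 12 6)| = 4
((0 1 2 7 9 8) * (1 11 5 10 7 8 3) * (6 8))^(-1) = (0 8 6 2 1 3 9 7 10 5 11)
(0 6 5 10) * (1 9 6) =[1, 9, 2, 3, 4, 10, 5, 7, 8, 6, 0] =(0 1 9 6 5 10)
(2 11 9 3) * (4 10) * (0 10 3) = (0 10 4 3 2 11 9) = [10, 1, 11, 2, 3, 5, 6, 7, 8, 0, 4, 9]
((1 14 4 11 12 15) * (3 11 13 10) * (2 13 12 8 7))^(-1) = ((1 14 4 12 15)(2 13 10 3 11 8 7))^(-1) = (1 15 12 4 14)(2 7 8 11 3 10 13)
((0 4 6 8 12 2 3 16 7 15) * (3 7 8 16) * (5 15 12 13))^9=((0 4 6 16 8 13 5 15)(2 7 12))^9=(0 4 6 16 8 13 5 15)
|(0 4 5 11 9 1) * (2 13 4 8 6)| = |(0 8 6 2 13 4 5 11 9 1)| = 10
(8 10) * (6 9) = (6 9)(8 10) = [0, 1, 2, 3, 4, 5, 9, 7, 10, 6, 8]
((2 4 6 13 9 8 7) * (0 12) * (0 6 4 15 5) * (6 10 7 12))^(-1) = ((0 6 13 9 8 12 10 7 2 15 5))^(-1) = (0 5 15 2 7 10 12 8 9 13 6)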